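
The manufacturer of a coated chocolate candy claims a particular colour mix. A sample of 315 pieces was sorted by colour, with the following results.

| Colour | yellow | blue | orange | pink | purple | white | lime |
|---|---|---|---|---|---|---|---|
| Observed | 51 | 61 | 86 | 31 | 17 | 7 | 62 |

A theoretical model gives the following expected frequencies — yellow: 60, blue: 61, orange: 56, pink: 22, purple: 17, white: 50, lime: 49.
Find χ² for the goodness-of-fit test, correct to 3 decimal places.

61.532

cat         O        E   (O−E)²/E
yellow     51       60     1.3500
blue       61       61     0.0000
orange     86       56    16.0714
pink       31       22     3.6818
purple     17       17     0.0000
white       7       50    36.9800
lime       62       49     3.4490
Sum = 61.532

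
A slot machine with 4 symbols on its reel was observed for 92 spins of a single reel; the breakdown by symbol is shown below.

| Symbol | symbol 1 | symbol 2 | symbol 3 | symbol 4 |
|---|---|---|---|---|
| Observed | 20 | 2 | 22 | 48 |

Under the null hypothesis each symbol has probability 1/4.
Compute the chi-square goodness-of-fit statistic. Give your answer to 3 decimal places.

46.783

Expected count for each of the 4 categories: 92/4 = 23.
χ² = (20−23)²/23 + (2−23)²/23 + (22−23)²/23 + (48−23)²/23
   = 0.3913 + 19.1739 + 0.0435 + 27.1739
Sum = 46.783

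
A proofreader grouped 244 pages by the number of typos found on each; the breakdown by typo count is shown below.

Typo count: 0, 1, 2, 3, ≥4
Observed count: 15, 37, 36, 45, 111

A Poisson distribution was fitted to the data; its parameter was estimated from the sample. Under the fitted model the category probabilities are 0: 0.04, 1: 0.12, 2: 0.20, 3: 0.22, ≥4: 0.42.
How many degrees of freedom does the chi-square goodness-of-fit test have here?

3

There are k = 5 categories and 1 parameter estimated from the data, so df = 5 − 1 − 1 = 3.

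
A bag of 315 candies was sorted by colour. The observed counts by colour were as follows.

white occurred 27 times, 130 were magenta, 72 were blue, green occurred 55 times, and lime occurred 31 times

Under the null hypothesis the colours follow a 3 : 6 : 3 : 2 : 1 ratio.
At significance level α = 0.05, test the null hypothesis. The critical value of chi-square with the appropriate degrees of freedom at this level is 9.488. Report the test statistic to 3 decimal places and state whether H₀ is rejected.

Ratio total = 15. Expected counts: 315×3/15 = 63, 315×6/15 = 126, 315×3/15 = 63, 315×2/15 = 42, 315×1/15 = 21.
χ² = (27−63)²/63 + (130−126)²/126 + (72−63)²/63 + (55−42)²/42 + (31−21)²/21
   = 20.5714 + 0.1270 + 1.2857 + 4.0238 + 4.7619
Sum = 30.770
df = 4. Since 30.770 > 9.488, we reject H₀.

30.770; reject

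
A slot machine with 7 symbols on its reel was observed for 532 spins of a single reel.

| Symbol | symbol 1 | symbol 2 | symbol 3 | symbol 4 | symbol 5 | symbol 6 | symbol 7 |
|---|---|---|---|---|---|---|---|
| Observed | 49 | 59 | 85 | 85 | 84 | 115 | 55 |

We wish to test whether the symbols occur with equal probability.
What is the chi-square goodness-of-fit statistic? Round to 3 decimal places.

42.184

Expected count for each of the 7 categories: 532/7 = 76.
cat           O        E   (O−E)²/E
symbol 1     49       76     9.5921
symbol 2     59       76     3.8026
symbol 3     85       76     1.0658
symbol 4     85       76     1.0658
symbol 5     84       76     0.8421
symbol 6    115       76    20.0132
symbol 7     55       76     5.8026
Sum = 42.184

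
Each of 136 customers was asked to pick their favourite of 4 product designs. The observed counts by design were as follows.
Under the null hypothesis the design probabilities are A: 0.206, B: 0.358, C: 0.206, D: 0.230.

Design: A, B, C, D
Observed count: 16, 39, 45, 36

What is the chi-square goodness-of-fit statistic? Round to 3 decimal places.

18.090

Expected counts E_i = n·p_i: 136×0.206 = 28.016, 136×0.358 = 48.688, 136×0.206 = 28.016, 136×0.230 = 31.28.
A: (16 − 28.016)²/28.016 = 144.384256/28.016 = 5.1536
B: (39 − 48.688)²/48.688 = 93.857344/48.688 = 1.9277
C: (45 − 28.016)²/28.016 = 288.456256/28.016 = 10.2961
D: (36 − 31.28)²/31.28 = 22.2784/31.28 = 0.7122
Sum = 18.090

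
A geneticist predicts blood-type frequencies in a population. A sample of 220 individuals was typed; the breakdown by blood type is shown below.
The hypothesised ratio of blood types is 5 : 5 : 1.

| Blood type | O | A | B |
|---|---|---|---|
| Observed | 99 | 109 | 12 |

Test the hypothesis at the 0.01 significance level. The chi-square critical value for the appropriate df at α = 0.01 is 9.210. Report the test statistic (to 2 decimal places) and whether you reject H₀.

4.02; do not reject

Ratio total = 11. Expected counts: 220×5/11 = 100, 220×5/11 = 100, 220×1/11 = 20.
χ² = (99−100)²/100 + (109−100)²/100 + (12−20)²/20
   = 0.010 + 0.810 + 3.200
Sum = 4.02
df = 2. Since 4.02 < 9.210, we do not reject H₀.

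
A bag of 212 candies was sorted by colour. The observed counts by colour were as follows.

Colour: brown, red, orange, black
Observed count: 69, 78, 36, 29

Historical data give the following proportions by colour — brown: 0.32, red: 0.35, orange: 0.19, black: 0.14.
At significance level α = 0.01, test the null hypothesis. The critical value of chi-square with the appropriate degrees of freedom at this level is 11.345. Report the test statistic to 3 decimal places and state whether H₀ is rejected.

0.685; do not reject

Expected counts E_i = n·p_i: 212×0.32 = 67.84, 212×0.35 = 74.2, 212×0.19 = 40.28, 212×0.14 = 29.68.
cat         O        E   (O−E)²/E
brown      69    67.84     0.0198
red        78     74.2     0.1946
orange     36    40.28     0.4548
black      29    29.68     0.0156
Sum = 0.685
df = 3. Since 0.685 < 11.345, we do not reject H₀.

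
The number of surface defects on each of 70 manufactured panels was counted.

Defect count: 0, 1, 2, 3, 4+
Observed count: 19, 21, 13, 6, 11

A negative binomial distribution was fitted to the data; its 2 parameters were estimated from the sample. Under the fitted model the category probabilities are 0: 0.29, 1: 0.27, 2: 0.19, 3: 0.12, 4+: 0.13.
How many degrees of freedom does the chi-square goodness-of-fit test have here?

There are k = 5 categories and 2 parameters estimated from the data, so df = 5 − 1 − 2 = 2.

2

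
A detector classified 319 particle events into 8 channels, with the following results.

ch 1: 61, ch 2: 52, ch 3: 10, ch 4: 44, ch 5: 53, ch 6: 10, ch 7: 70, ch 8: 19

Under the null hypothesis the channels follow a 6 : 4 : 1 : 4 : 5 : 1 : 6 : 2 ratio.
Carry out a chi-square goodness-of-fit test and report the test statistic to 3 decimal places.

2.739

Ratio total = 29. Expected counts: 319×6/29 = 66, 319×4/29 = 44, 319×1/29 = 11, 319×4/29 = 44, 319×5/29 = 55, 319×1/29 = 11, 319×6/29 = 66, 319×2/29 = 22.
χ² = (61−66)²/66 + (52−44)²/44 + (10−11)²/11 + (44−44)²/44 + (53−55)²/55 + (10−11)²/11 + (70−66)²/66 + (19−22)²/22
   = 0.3788 + 1.4545 + 0.0909 + 0.0000 + 0.0727 + 0.0909 + 0.2424 + 0.4091
Sum = 2.739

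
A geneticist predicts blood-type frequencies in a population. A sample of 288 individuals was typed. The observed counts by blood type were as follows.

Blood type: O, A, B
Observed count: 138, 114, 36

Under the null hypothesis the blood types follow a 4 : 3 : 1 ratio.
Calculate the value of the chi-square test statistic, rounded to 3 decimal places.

Ratio total = 8. Expected counts: 288×4/8 = 144, 288×3/8 = 108, 288×1/8 = 36.
χ² = (138−144)²/144 + (114−108)²/108 + (36−36)²/36
   = 0.2500 + 0.3333 + 0.0000
Sum = 0.583

0.583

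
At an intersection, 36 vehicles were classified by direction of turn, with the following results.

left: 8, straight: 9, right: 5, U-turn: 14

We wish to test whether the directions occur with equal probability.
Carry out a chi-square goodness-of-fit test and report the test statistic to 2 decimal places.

4.67

Expected count for each of the 4 categories: 36/4 = 9.
left: (8 − 9)²/9 = 1/9 = 0.111
straight: (9 − 9)²/9 = 0/9 = 0.000
right: (5 − 9)²/9 = 16/9 = 1.778
U-turn: (14 − 9)²/9 = 25/9 = 2.778
Sum = 4.67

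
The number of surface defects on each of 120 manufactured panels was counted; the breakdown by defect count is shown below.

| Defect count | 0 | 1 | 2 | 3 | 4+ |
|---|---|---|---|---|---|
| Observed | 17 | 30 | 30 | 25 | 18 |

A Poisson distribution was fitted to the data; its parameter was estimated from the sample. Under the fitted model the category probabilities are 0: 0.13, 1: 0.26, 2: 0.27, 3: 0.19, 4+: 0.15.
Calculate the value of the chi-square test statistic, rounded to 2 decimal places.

0.56

Expected counts E_i = n·p_i: 120×0.13 = 15.6, 120×0.26 = 31.2, 120×0.27 = 32.4, 120×0.19 = 22.8, 120×0.15 = 18.
0: (17 − 15.6)²/15.6 = 1.96/15.6 = 0.126
1: (30 − 31.2)²/31.2 = 1.44/31.2 = 0.046
2: (30 − 32.4)²/32.4 = 5.76/32.4 = 0.178
3: (25 − 22.8)²/22.8 = 4.84/22.8 = 0.212
4+: (18 − 18)²/18 = 0/18 = 0.000
Sum = 0.56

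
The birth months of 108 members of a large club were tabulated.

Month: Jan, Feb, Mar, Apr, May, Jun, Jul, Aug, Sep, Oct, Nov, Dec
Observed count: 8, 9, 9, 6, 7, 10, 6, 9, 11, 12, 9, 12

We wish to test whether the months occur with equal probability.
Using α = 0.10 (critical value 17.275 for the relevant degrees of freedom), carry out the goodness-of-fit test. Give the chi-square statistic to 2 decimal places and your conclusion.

Under H₀ each category has probability 1/12, so each expected count is 108/12 = 9.
χ² = (8−9)²/9 + (9−9)²/9 + (9−9)²/9 + (6−9)²/9 + (7−9)²/9 + (10−9)²/9 + (6−9)²/9 + (9−9)²/9 + (11−9)²/9 + (12−9)²/9 + (9−9)²/9 + (12−9)²/9
   = 0.111 + 0.000 + 0.000 + 1.000 + 0.444 + 0.111 + 1.000 + 0.000 + 0.444 + 1.000 + 0.000 + 1.000
Sum = 5.11
df = 11. Since 5.11 < 17.275, we do not reject H₀.

5.11; do not reject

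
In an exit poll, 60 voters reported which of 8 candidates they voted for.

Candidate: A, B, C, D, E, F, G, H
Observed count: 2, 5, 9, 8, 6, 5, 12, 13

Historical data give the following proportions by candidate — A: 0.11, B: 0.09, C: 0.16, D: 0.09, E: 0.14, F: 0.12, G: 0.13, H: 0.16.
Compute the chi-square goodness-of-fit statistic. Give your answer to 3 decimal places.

9.349

Expected counts E_i = n·p_i: 60×0.11 = 6.6, 60×0.09 = 5.4, 60×0.16 = 9.6, 60×0.09 = 5.4, 60×0.14 = 8.4, 60×0.12 = 7.2, 60×0.13 = 7.8, 60×0.16 = 9.6.
A: (2 − 6.6)²/6.6 = 21.16/6.6 = 3.2061
B: (5 − 5.4)²/5.4 = 0.16/5.4 = 0.0296
C: (9 − 9.6)²/9.6 = 0.36/9.6 = 0.0375
D: (8 − 5.4)²/5.4 = 6.76/5.4 = 1.2519
E: (6 − 8.4)²/8.4 = 5.76/8.4 = 0.6857
F: (5 − 7.2)²/7.2 = 4.84/7.2 = 0.6722
G: (12 − 7.8)²/7.8 = 17.64/7.8 = 2.2615
H: (13 − 9.6)²/9.6 = 11.56/9.6 = 1.2042
Sum = 9.349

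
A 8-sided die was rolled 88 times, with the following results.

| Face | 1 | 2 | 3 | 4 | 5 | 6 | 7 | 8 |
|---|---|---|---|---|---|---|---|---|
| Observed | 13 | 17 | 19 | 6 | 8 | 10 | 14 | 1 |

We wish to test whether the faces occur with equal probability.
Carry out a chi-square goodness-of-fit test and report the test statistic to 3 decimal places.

Expected count for each of the 8 categories: 88/8 = 11.
cat         O        E   (O−E)²/E
1          13       11     0.3636
2          17       11     3.2727
3          19       11     5.8182
4           6       11     2.2727
5           8       11     0.8182
6          10       11     0.0909
7          14       11     0.8182
8           1       11     9.0909
Sum = 22.545

22.545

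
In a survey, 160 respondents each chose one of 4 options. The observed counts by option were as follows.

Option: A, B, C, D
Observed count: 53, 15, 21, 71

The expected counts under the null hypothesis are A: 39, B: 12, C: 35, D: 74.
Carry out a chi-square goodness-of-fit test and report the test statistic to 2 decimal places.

A: (53 − 39)²/39 = 196/39 = 5.026
B: (15 − 12)²/12 = 9/12 = 0.750
C: (21 − 35)²/35 = 196/35 = 5.600
D: (71 − 74)²/74 = 9/74 = 0.122
Sum = 11.50

11.50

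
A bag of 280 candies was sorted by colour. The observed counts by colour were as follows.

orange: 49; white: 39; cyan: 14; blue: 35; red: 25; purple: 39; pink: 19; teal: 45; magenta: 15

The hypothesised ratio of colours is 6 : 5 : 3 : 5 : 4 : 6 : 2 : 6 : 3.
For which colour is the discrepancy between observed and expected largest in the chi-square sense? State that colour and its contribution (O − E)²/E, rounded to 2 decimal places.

Ratio total = 40. Expected counts: 280×6/40 = 42, 280×5/40 = 35, 280×3/40 = 21, 280×5/40 = 35, 280×4/40 = 28, 280×6/40 = 42, 280×2/40 = 14, 280×6/40 = 42, 280×3/40 = 21.
χ² = (49−42)²/42 + (39−35)²/35 + (14−21)²/21 + (35−35)²/35 + (25−28)²/28 + (39−42)²/42 + (19−14)²/14 + (45−42)²/42 + (15−21)²/21
   = 1.167 + 0.457 + 2.333 + 0.000 + 0.321 + 0.214 + 1.786 + 0.214 + 1.714
The largest term is for cyan: 2.33.

cyan, 2.33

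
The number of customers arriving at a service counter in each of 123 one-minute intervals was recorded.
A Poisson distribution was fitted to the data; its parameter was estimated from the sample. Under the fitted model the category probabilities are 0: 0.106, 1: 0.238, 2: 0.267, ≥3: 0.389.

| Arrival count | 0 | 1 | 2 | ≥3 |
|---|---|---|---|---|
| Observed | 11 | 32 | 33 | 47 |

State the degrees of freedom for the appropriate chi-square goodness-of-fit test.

2

There are k = 4 categories and 1 parameter estimated from the data, so df = 4 − 1 − 1 = 2.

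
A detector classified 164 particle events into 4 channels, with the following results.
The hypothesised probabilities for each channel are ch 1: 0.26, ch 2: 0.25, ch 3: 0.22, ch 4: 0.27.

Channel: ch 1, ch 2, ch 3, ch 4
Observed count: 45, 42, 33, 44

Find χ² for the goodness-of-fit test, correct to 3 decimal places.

Expected counts E_i = n·p_i: 164×0.26 = 42.64, 164×0.25 = 41, 164×0.22 = 36.08, 164×0.27 = 44.28.
χ² = (45−42.64)²/42.64 + (42−41)²/41 + (33−36.08)²/36.08 + (44−44.28)²/44.28
   = 0.1306 + 0.0244 + 0.2629 + 0.0018
Sum = 0.420

0.420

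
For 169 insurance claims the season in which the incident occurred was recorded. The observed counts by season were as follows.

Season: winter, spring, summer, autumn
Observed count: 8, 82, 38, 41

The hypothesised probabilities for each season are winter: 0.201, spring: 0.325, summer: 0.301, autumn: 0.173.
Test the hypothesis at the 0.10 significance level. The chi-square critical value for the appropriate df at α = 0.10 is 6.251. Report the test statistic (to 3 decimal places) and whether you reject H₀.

41.188; reject

Expected counts E_i = n·p_i: 169×0.201 = 33.969, 169×0.325 = 54.925, 169×0.301 = 50.869, 169×0.173 = 29.237.
cat         O        E   (O−E)²/E
winter      8   33.969    19.8531
spring     82   54.925    13.3465
summer     38   50.869     3.2556
autumn     41   29.237     4.7326
Sum = 41.188
df = 3. Since 41.188 > 6.251, we reject H₀.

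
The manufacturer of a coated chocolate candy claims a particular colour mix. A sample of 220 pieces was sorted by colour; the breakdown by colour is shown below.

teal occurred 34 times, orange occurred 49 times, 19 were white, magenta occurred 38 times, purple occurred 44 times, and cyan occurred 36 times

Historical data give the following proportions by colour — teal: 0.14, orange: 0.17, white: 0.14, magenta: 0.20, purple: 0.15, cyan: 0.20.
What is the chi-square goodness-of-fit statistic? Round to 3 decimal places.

Expected counts E_i = n·p_i: 220×0.14 = 30.8, 220×0.17 = 37.4, 220×0.14 = 30.8, 220×0.20 = 44, 220×0.15 = 33, 220×0.20 = 44.
χ² = (34−30.8)²/30.8 + (49−37.4)²/37.4 + (19−30.8)²/30.8 + (38−44)²/44 + (44−33)²/33 + (36−44)²/44
   = 0.3325 + 3.5979 + 4.5208 + 0.8182 + 3.6667 + 1.4545
Sum = 14.391

14.391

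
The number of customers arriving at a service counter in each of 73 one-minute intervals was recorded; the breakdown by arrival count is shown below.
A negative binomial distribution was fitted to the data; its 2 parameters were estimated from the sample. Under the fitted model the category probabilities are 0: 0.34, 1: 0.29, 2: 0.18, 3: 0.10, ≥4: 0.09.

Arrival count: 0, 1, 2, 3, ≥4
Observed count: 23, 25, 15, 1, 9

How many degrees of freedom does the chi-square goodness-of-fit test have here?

2

There are k = 5 categories and 2 parameters estimated from the data, so df = 5 − 1 − 2 = 2.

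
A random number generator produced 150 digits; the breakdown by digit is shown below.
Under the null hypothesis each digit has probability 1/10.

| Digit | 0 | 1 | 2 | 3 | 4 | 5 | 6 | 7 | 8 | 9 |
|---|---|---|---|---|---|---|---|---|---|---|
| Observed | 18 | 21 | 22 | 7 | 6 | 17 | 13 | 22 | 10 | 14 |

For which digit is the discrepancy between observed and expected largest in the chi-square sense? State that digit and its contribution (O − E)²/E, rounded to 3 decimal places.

4, 5.400

Expected count for each of the 10 categories: 150/10 = 15.
cat         O        E   (O−E)²/E
0          18       15     0.6000
1          21       15     2.4000
2          22       15     3.2667
3           7       15     4.2667
4           6       15     5.4000
5          17       15     0.2667
6          13       15     0.2667
7          22       15     3.2667
8          10       15     1.6667
9          14       15     0.0667
The largest term is for 4: 5.400.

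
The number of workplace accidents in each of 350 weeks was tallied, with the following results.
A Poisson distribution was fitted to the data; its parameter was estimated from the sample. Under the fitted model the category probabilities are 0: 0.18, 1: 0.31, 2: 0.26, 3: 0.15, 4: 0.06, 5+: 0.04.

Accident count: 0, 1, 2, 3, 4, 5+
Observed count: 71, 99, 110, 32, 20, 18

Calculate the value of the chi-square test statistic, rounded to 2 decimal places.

Expected counts E_i = n·p_i: 350×0.18 = 63, 350×0.31 = 108.5, 350×0.26 = 91, 350×0.15 = 52.5, 350×0.06 = 21, 350×0.04 = 14.
χ² = (71−63)²/63 + (99−108.5)²/108.5 + (110−91)²/91 + (32−52.5)²/52.5 + (20−21)²/21 + (18−14)²/14
   = 1.016 + 0.832 + 3.967 + 8.005 + 0.048 + 1.143
Sum = 15.01

15.01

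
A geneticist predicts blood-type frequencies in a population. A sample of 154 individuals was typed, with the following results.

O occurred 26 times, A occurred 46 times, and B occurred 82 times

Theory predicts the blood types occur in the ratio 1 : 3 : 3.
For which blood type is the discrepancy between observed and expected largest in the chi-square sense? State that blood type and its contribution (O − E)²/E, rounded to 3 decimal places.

Ratio total = 7. Expected counts: 154×1/7 = 22, 154×3/7 = 66, 154×3/7 = 66.
O: (26 − 22)²/22 = 16/22 = 0.7273
A: (46 − 66)²/66 = 400/66 = 6.0606
B: (82 − 66)²/66 = 256/66 = 3.8788
The largest term is for A: 6.061.

A, 6.061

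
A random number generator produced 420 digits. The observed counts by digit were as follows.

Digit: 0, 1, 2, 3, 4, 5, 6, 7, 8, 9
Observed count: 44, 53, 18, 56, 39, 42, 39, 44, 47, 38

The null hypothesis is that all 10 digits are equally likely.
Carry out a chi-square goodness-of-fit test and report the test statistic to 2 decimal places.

22.86

Under H₀ each category has probability 1/10, so each expected count is 420/10 = 42.
0: (44 − 42)²/42 = 4/42 = 0.095
1: (53 − 42)²/42 = 121/42 = 2.881
2: (18 − 42)²/42 = 576/42 = 13.714
3: (56 − 42)²/42 = 196/42 = 4.667
4: (39 − 42)²/42 = 9/42 = 0.214
5: (42 − 42)²/42 = 0/42 = 0.000
6: (39 − 42)²/42 = 9/42 = 0.214
7: (44 − 42)²/42 = 4/42 = 0.095
8: (47 − 42)²/42 = 25/42 = 0.595
9: (38 − 42)²/42 = 16/42 = 0.381
Sum = 22.86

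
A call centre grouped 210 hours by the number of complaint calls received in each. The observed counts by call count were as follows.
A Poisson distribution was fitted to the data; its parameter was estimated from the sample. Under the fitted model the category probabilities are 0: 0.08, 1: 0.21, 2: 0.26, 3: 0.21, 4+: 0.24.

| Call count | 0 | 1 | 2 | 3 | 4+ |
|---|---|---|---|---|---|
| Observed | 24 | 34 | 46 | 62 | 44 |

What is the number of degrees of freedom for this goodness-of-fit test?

3

There are k = 5 categories and 1 parameter estimated from the data, so df = 5 − 1 − 1 = 3.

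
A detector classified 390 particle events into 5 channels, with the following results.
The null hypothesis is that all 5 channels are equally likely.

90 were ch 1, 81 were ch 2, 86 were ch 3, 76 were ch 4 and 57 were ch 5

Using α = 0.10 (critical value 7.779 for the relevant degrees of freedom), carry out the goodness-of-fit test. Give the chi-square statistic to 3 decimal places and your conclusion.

8.487; reject

Under H₀ each category has probability 1/5, so each expected count is 390/5 = 78.
cat         O        E   (O−E)²/E
ch 1       90       78     1.8462
ch 2       81       78     0.1154
ch 3       86       78     0.8205
ch 4       76       78     0.0513
ch 5       57       78     5.6538
Sum = 8.487
df = 4. Since 8.487 > 7.779, we reject H₀.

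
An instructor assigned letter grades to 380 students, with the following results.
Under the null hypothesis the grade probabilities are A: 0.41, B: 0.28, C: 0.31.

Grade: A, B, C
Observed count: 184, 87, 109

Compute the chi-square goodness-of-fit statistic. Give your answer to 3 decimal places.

Expected counts E_i = n·p_i: 380×0.41 = 155.8, 380×0.28 = 106.4, 380×0.31 = 117.8.
cat         O        E   (O−E)²/E
A         184    155.8     5.1042
B          87    106.4     3.5372
C         109    117.8     0.6574
Sum = 9.299

9.299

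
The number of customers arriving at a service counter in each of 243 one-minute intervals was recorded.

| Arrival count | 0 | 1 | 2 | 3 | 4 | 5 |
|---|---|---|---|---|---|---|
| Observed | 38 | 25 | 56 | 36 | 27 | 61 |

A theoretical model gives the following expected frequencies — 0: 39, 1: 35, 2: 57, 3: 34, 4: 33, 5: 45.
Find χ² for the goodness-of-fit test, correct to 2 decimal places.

cat         O        E   (O−E)²/E
0          38       39      0.026
1          25       35      2.857
2          56       57      0.018
3          36       34      0.118
4          27       33      1.091
5          61       45      5.689
Sum = 9.80

9.80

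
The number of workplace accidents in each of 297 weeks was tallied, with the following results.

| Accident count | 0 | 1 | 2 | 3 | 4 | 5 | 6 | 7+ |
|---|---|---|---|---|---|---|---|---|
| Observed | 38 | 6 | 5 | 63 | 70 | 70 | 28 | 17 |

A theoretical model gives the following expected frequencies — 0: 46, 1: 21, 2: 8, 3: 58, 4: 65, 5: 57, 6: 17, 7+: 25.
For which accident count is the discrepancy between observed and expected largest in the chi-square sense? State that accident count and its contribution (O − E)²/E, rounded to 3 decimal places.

cat         O        E   (O−E)²/E
0          38       46     1.3913
1           6       21    10.7143
2           5        8     1.1250
3          63       58     0.4310
4          70       65     0.3846
5          70       57     2.9649
6          28       17     7.1176
7+         17       25     2.5600
The largest term is for 1: 10.714.

1, 10.714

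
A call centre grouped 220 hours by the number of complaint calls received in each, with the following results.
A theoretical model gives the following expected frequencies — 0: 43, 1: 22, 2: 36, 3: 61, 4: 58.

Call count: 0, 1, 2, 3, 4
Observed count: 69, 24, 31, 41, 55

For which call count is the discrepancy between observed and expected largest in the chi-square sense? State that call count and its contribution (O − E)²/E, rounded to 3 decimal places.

0: (69 − 43)²/43 = 676/43 = 15.7209
1: (24 − 22)²/22 = 4/22 = 0.1818
2: (31 − 36)²/36 = 25/36 = 0.6944
3: (41 − 61)²/61 = 400/61 = 6.5574
4: (55 − 58)²/58 = 9/58 = 0.1552
The largest term is for 0: 15.721.

0, 15.721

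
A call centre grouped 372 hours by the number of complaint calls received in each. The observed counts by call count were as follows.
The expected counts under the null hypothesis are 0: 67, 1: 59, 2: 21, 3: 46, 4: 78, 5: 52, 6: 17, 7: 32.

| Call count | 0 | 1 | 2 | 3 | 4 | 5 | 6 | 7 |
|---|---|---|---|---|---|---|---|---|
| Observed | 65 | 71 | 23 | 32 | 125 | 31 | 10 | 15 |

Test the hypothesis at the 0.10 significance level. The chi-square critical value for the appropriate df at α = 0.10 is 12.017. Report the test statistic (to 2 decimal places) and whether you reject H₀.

0: (65 − 67)²/67 = 4/67 = 0.060
1: (71 − 59)²/59 = 144/59 = 2.441
2: (23 − 21)²/21 = 4/21 = 0.190
3: (32 − 46)²/46 = 196/46 = 4.261
4: (125 − 78)²/78 = 2209/78 = 28.321
5: (31 − 52)²/52 = 441/52 = 8.481
6: (10 − 17)²/17 = 49/17 = 2.882
7: (15 − 32)²/32 = 289/32 = 9.031
Sum = 55.67
df = 7. Since 55.67 > 12.017, we reject H₀.

55.67; reject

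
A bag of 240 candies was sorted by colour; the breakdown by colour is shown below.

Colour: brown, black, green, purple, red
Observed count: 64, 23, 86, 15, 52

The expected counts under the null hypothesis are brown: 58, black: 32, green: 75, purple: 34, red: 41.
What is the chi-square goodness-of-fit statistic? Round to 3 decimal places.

brown: (64 − 58)²/58 = 36/58 = 0.6207
black: (23 − 32)²/32 = 81/32 = 2.5313
green: (86 − 75)²/75 = 121/75 = 1.6133
purple: (15 − 34)²/34 = 361/34 = 10.6176
red: (52 − 41)²/41 = 121/41 = 2.9512
Sum = 18.334

18.334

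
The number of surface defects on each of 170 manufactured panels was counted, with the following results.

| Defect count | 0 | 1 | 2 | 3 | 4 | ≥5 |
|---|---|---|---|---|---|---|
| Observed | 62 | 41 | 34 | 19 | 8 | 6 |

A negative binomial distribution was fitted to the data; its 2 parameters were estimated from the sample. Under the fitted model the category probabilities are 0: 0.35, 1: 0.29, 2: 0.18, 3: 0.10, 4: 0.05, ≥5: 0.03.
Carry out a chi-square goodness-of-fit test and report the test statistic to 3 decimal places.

Expected counts E_i = n·p_i: 170×0.35 = 59.5, 170×0.29 = 49.3, 170×0.18 = 30.6, 170×0.10 = 17, 170×0.05 = 8.5, 170×0.03 = 5.1.
cat         O        E   (O−E)²/E
0          62     59.5     0.1050
1          41     49.3     1.3974
2          34     30.6     0.3778
3          19       17     0.2353
4           8      8.5     0.0294
≥5          6      5.1     0.1588
Sum = 2.304

2.304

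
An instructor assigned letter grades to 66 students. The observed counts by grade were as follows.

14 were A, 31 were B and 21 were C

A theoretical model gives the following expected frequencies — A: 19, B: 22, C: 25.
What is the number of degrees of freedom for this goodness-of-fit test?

2

There are k = 3 categories and no parameters were estimated from the data, so df = 3 − 1 = 2.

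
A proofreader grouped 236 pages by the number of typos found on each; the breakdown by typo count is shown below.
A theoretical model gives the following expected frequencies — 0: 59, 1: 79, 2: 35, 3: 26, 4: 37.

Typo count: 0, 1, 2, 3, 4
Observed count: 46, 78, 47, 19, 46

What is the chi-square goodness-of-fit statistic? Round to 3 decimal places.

0: (46 − 59)²/59 = 169/59 = 2.8644
1: (78 − 79)²/79 = 1/79 = 0.0127
2: (47 − 35)²/35 = 144/35 = 4.1143
3: (19 − 26)²/26 = 49/26 = 1.8846
4: (46 − 37)²/37 = 81/37 = 2.1892
Sum = 11.065

11.065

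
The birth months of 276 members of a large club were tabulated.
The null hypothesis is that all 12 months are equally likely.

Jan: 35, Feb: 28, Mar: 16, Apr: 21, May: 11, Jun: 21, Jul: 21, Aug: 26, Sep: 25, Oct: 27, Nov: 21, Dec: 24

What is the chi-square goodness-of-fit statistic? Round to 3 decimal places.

Under H₀ each category has probability 1/12, so each expected count is 276/12 = 23.
χ² = (35−23)²/23 + (28−23)²/23 + (16−23)²/23 + (21−23)²/23 + (11−23)²/23 + (21−23)²/23 + (21−23)²/23 + (26−23)²/23 + (25−23)²/23 + (27−23)²/23 + (21−23)²/23 + (24−23)²/23
   = 6.2609 + 1.0870 + 2.1304 + 0.1739 + 6.2609 + 0.1739 + 0.1739 + 0.3913 + 0.1739 + 0.6957 + 0.1739 + 0.0435
Sum = 17.739

17.739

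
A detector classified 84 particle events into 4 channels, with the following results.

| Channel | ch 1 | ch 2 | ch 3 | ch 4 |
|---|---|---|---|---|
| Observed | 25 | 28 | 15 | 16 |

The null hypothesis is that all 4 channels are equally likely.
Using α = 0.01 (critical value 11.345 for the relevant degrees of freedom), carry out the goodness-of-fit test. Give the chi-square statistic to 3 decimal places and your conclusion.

6.000; do not reject

Expected count for each of the 4 categories: 84/4 = 21.
χ² = (25−21)²/21 + (28−21)²/21 + (15−21)²/21 + (16−21)²/21
   = 0.7619 + 2.3333 + 1.7143 + 1.1905
Sum = 6.000
df = 3. Since 6.000 < 11.345, we do not reject H₀.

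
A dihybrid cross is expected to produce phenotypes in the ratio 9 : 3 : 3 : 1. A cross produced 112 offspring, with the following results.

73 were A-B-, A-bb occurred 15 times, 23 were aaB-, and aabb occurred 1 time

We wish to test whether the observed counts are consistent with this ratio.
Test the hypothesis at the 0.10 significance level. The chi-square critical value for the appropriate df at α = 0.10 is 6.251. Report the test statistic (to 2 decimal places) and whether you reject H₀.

8.63; reject

Ratio total = 16. Expected counts: 112×9/16 = 63, 112×3/16 = 21, 112×3/16 = 21, 112×1/16 = 7.
χ² = (73−63)²/63 + (15−21)²/21 + (23−21)²/21 + (1−7)²/7
   = 1.587 + 1.714 + 0.190 + 5.143
Sum = 8.63
df = 3. Since 8.63 > 6.251, we reject H₀.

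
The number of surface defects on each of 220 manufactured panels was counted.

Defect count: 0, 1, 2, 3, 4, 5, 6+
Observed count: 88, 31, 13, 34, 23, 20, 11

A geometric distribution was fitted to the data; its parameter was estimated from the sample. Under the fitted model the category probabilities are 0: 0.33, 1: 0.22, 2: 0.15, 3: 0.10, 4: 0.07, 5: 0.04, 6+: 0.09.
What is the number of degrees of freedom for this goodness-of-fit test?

There are k = 7 categories and 1 parameter estimated from the data, so df = 7 − 1 − 1 = 5.

5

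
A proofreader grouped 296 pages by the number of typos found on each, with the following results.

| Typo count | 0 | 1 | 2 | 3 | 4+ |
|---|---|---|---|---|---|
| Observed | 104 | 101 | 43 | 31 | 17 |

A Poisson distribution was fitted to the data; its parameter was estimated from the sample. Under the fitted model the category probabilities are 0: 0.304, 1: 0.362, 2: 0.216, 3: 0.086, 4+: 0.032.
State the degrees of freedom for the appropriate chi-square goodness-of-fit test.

3

There are k = 5 categories and 1 parameter estimated from the data, so df = 5 − 1 − 1 = 3.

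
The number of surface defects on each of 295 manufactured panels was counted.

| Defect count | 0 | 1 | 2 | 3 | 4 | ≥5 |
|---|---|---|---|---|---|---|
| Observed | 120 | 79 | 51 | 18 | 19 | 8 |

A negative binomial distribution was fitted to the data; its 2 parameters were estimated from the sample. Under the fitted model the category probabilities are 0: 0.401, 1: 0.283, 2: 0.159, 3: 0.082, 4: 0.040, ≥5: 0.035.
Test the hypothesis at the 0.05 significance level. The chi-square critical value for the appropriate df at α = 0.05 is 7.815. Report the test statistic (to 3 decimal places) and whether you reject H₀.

7.124; do not reject

Expected counts E_i = n·p_i: 295×0.401 = 118.295, 295×0.283 = 83.485, 295×0.159 = 46.905, 295×0.082 = 24.19, 295×0.040 = 11.8, 295×0.035 = 10.325.
cat         O        E   (O−E)²/E
0         120  118.295     0.0246
1          79   83.485     0.2409
2          51   46.905     0.3575
3          18    24.19     1.5840
4          19     11.8     4.3932
≥5          8   10.325     0.5235
Sum = 7.124
df = 3. Since 7.124 < 7.815, we do not reject H₀.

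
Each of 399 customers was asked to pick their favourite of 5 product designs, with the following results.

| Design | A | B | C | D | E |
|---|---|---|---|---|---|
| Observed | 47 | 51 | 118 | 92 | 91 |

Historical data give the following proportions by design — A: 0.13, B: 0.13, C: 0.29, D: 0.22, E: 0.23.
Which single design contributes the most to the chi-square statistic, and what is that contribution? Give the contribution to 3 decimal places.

Expected counts E_i = n·p_i: 399×0.13 = 51.87, 399×0.13 = 51.87, 399×0.29 = 115.71, 399×0.22 = 87.78, 399×0.23 = 91.77.
χ² = (47−51.87)²/51.87 + (51−51.87)²/51.87 + (118−115.71)²/115.71 + (92−87.78)²/87.78 + (91−91.77)²/91.77
   = 0.4572 + 0.0146 + 0.0453 + 0.2029 + 0.0065
The largest term is for A: 0.457.

A, 0.457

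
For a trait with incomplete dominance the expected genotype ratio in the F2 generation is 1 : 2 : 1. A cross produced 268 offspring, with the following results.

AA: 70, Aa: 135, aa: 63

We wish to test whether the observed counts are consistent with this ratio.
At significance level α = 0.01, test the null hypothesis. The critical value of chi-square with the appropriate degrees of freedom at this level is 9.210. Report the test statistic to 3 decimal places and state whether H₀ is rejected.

0.381; do not reject

Ratio total = 4. Expected counts: 268×1/4 = 67, 268×2/4 = 134, 268×1/4 = 67.
AA: (70 − 67)²/67 = 9/67 = 0.1343
Aa: (135 − 134)²/134 = 1/134 = 0.0075
aa: (63 − 67)²/67 = 16/67 = 0.2388
Sum = 0.381
df = 2. Since 0.381 < 9.210, we do not reject H₀.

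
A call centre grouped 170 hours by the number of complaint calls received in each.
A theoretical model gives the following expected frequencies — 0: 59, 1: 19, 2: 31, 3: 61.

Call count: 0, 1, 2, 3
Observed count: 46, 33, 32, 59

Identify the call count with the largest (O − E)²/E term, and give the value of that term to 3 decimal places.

1, 10.316

0: (46 − 59)²/59 = 169/59 = 2.8644
1: (33 − 19)²/19 = 196/19 = 10.3158
2: (32 − 31)²/31 = 1/31 = 0.0323
3: (59 − 61)²/61 = 4/61 = 0.0656
The largest term is for 1: 10.316.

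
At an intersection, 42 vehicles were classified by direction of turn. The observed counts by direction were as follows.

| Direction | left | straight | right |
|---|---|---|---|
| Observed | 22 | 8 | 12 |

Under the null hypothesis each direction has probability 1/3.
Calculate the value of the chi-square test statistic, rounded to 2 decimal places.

7.43

Under H₀ each category has probability 1/3, so each expected count is 42/3 = 14.
left: (22 − 14)²/14 = 64/14 = 4.571
straight: (8 − 14)²/14 = 36/14 = 2.571
right: (12 − 14)²/14 = 4/14 = 0.286
Sum = 7.43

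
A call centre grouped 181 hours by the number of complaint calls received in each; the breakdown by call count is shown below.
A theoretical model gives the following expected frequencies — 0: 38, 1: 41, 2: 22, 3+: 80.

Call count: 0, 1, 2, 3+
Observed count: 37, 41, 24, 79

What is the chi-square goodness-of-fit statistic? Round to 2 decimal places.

0.22

cat         O        E   (O−E)²/E
0          37       38      0.026
1          41       41      0.000
2          24       22      0.182
3+         79       80      0.013
Sum = 0.22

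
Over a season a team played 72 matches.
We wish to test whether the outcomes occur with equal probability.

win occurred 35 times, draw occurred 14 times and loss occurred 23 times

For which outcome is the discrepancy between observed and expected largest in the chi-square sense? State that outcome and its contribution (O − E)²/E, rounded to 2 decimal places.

Under H₀ each category has probability 1/3, so each expected count is 72/3 = 24.
χ² = (35−24)²/24 + (14−24)²/24 + (23−24)²/24
   = 5.042 + 4.167 + 0.042
The largest term is for win: 5.04.

win, 5.04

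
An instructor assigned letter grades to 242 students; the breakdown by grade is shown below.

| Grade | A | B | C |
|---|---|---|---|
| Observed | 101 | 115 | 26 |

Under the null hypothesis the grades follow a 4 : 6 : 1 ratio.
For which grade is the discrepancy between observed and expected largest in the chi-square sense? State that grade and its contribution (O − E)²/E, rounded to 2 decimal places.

Ratio total = 11. Expected counts: 242×4/11 = 88, 242×6/11 = 132, 242×1/11 = 22.
cat         O        E   (O−E)²/E
A         101       88      1.920
B         115      132      2.189
C          26       22      0.727
The largest term is for B: 2.19.

B, 2.19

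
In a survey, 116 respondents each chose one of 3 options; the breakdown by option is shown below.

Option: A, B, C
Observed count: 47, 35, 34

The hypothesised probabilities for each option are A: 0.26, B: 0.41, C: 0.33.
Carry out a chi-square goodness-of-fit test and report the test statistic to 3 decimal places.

13.198

Expected counts E_i = n·p_i: 116×0.26 = 30.16, 116×0.41 = 47.56, 116×0.33 = 38.28.
A: (47 − 30.16)²/30.16 = 283.5856/30.16 = 9.4027
B: (35 − 47.56)²/47.56 = 157.7536/47.56 = 3.3169
C: (34 − 38.28)²/38.28 = 18.3184/38.28 = 0.4785
Sum = 13.198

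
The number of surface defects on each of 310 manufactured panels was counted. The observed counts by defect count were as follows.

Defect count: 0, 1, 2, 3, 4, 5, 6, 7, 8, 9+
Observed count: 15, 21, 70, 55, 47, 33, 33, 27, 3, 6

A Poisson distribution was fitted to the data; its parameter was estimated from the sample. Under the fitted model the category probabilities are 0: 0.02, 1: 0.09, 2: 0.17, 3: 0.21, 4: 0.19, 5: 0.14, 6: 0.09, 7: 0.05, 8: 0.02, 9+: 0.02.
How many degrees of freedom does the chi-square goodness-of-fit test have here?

8

There are k = 10 categories and 1 parameter estimated from the data, so df = 10 − 1 − 1 = 8.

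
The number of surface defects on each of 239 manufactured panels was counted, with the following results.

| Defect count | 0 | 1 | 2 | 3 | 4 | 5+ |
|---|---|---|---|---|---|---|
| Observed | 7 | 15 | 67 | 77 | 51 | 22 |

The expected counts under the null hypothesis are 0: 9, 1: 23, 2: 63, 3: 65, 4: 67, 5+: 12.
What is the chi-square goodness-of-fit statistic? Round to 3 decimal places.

17.851

0: (7 − 9)²/9 = 4/9 = 0.4444
1: (15 − 23)²/23 = 64/23 = 2.7826
2: (67 − 63)²/63 = 16/63 = 0.2540
3: (77 − 65)²/65 = 144/65 = 2.2154
4: (51 − 67)²/67 = 256/67 = 3.8209
5+: (22 − 12)²/12 = 100/12 = 8.3333
Sum = 17.851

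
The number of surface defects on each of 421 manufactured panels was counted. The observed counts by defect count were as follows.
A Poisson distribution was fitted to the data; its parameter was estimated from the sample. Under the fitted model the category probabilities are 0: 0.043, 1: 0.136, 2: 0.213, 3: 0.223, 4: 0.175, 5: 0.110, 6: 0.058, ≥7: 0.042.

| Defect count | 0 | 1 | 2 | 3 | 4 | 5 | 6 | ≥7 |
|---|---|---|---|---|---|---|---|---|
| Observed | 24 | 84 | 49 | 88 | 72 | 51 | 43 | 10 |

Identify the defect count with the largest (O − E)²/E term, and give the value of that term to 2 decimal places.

2, 18.45

Expected counts E_i = n·p_i: 421×0.043 = 18.103, 421×0.136 = 57.256, 421×0.213 = 89.673, 421×0.223 = 93.883, 421×0.175 = 73.675, 421×0.110 = 46.31, 421×0.058 = 24.418, 421×0.042 = 17.682.
0: (24 − 18.103)²/18.103 = 34.774609/18.103 = 1.921
1: (84 − 57.256)²/57.256 = 715.241536/57.256 = 12.492
2: (49 − 89.673)²/89.673 = 1654.292929/89.673 = 18.448
3: (88 − 93.883)²/93.883 = 34.609689/93.883 = 0.369
4: (72 − 73.675)²/73.675 = 2.805625/73.675 = 0.038
5: (51 − 46.31)²/46.31 = 21.9961/46.31 = 0.475
6: (43 − 24.418)²/24.418 = 345.290724/24.418 = 14.141
≥7: (10 − 17.682)²/17.682 = 59.013124/17.682 = 3.337
The largest term is for 2: 18.45.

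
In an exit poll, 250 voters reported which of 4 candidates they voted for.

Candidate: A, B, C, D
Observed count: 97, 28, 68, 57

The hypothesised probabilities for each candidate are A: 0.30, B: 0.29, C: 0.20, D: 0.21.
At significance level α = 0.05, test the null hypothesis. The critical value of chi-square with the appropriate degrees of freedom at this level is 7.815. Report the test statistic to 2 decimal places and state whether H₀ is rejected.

Expected counts E_i = n·p_i: 250×0.30 = 75, 250×0.29 = 72.5, 250×0.20 = 50, 250×0.21 = 52.5.
χ² = (97−75)²/75 + (28−72.5)²/72.5 + (68−50)²/50 + (57−52.5)²/52.5
   = 6.453 + 27.314 + 6.480 + 0.386
Sum = 40.63
df = 3. Since 40.63 > 7.815, we reject H₀.

40.63; reject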